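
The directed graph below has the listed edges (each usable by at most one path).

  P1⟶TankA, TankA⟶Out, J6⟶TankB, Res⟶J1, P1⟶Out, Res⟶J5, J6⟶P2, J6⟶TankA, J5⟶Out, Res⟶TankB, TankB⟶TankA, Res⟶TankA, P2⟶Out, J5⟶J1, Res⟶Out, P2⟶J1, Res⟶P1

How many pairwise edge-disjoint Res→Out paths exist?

4

Assign every edge capacity 1; by Menger, the answer equals the max flow.
Path Res→Out (+1); total 1.
Path Res→J5→Out (+1); total 2.
Path Res→P1→Out (+1); total 3.
Path Res→TankA→Out (+1); total 4.
No residual Res→Out path; max flow = 4.
Certifying cut of size 4: {Res→J5, Res→Out, Res→P1, TankA→Out}.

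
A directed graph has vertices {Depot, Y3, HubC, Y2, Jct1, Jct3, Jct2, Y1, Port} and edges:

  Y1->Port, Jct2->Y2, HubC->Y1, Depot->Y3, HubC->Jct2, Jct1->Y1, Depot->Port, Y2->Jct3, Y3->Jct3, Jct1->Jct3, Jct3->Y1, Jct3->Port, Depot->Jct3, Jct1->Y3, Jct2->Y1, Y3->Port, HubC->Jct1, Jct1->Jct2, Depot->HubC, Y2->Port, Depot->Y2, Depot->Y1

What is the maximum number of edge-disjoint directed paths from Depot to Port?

Assign every edge capacity 1; by Menger, the answer equals the max flow.
Path Depot→Port (+1); total 1.
Path Depot→Y3→Port (+1); total 2.
Path Depot→Y2→Port (+1); total 3.
Path Depot→Jct3→Port (+1); total 4.
Path Depot→Y1→Port (+1); total 5.
No residual Depot→Port path; max flow = 5.
Certifying cut of size 5: {Depot→Port, Jct3→Port, Y1→Port, Y2→Port, Y3→Port}.

5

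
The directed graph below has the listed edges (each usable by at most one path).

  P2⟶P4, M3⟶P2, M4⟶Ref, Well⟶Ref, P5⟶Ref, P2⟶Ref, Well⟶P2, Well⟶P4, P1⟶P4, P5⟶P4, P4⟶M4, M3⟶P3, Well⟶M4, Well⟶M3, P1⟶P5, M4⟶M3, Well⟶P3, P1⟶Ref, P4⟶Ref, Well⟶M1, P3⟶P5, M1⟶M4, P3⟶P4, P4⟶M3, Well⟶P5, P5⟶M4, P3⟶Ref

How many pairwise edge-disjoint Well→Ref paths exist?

Assign every edge capacity 1; by Menger, the answer equals the max flow.
Path Well→Ref (+1); total 1.
Path Well→P2→Ref (+1); total 2.
Path Well→P3→Ref (+1); total 3.
Path Well→P4→Ref (+1); total 4.
Path Well→M4→Ref (+1); total 5.
Path Well→P5→Ref (+1); total 6.
No residual Well→Ref path; max flow = 6.
Certifying cut of size 6: {M4→Ref, P2→Ref, P3→Ref, P4→Ref, P5→Ref, Well→Ref}.

6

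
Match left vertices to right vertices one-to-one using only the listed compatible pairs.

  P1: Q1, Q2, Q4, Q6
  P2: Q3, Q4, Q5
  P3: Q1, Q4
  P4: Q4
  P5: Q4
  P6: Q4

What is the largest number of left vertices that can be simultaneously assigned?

Unit-capacity flow: source→left, listed edges, right→sink; max matching = max flow.
Augmenting path P1→Q1 (+1); matched 1.
Augmenting path P2→Q3 (+1); matched 2.
Augmenting path P3→Q4 (+1); matched 3.
Augmenting path P4→Q4→P3→Q1→P1→Q2 (+1); matched 4.
No augmenting path remains; maximum matching = 4.
König certificate: {P1, P2, P3, Q4} is a vertex cover of size 4 (every listed pair touches it), so no matching can be larger.

4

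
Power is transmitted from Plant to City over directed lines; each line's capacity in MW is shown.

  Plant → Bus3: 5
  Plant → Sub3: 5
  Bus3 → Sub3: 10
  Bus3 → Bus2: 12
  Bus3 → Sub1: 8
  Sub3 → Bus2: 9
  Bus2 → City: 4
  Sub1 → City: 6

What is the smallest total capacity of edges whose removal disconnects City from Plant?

9

Augment Plant→Bus3→Bus2→City: bottleneck 4, flow now 4.
Augment Plant→Bus3→Sub1→City: bottleneck 1, flow now 5.
Augment Plant→Sub3→Bus2→Bus3→Sub1→City: bottleneck 4, flow now 9. (uses reverse residual edge)
No augmenting path remains; maximum flow = 9.
By max-flow min-cut, the minimum cut capacity equals the max flow.
In the residual graph, reachable from Plant: {Plant, Sub3, Bus2}.
Min-cut edges: Plant→Bus3 (5), Bus2→City (4); capacity 5 + 4 = 9.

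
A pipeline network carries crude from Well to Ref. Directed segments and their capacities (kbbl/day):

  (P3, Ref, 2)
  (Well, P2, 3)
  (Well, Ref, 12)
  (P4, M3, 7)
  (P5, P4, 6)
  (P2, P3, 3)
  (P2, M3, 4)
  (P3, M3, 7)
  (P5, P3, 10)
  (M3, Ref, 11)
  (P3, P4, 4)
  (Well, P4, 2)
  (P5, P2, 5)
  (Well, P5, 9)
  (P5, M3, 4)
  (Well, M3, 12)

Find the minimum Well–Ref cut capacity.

Augment Well→Ref: bottleneck 12, flow now 12.
Augment Well→M3→Ref: bottleneck 11, flow now 23.
Augment Well→P5→P3→Ref: bottleneck 2, flow now 25.
No augmenting path remains; maximum flow = 25.
By max-flow min-cut, the minimum cut capacity equals the max flow.
In the residual graph, reachable from Well: {Well, P5, P2, P3, P4, M3}.
Min-cut edges: Well→Ref (12), P3→Ref (2), M3→Ref (11); capacity 12 + 2 + 11 = 25.

25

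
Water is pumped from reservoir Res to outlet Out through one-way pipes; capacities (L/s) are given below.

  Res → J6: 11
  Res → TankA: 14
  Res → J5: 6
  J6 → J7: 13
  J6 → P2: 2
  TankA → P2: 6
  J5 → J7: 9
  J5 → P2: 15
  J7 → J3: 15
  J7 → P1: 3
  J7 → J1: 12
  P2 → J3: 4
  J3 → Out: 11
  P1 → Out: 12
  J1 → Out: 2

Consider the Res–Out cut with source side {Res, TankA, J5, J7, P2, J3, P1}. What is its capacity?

46

Edges leaving {Res, TankA, J5, J7, P2, J3, P1}: Res→J6 (11), J7→J1 (12), J3→Out (11), P1→Out (12).
Cut capacity = 11 + 12 + 11 + 12 = 46.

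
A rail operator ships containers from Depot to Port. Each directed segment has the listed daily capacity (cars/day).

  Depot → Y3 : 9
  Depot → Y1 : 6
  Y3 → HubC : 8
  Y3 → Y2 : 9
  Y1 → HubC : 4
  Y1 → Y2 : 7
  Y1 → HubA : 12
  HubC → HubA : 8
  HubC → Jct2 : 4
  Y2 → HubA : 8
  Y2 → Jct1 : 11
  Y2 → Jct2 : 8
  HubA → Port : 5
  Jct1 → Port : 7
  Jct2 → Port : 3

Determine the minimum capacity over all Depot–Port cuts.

Augment Depot→Y1→HubA→Port: bottleneck 5, flow now 5.
Augment Depot→Y3→HubC→Jct2→Port: bottleneck 3, flow now 8.
Augment Depot→Y3→Y2→Jct1→Port: bottleneck 6, flow now 14.
Augment Depot→Y1→Y2→Jct1→Port: bottleneck 1, flow now 15.
No augmenting path remains; maximum flow = 15.
By max-flow min-cut, the minimum cut capacity equals the max flow.
In the residual graph, reachable from Depot: {Depot}.
Min-cut edges: Depot→Y3 (9), Depot→Y1 (6); capacity 9 + 6 = 15.

15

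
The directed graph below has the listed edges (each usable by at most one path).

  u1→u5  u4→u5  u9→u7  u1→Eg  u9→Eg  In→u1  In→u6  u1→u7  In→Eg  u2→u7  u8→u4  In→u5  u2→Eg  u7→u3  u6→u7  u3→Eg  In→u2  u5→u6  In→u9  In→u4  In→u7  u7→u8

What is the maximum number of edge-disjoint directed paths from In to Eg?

Assign every edge capacity 1; by Menger, the answer equals the max flow.
Path In→Eg (+1); total 1.
Path In→u1→Eg (+1); total 2.
Path In→u2→Eg (+1); total 3.
Path In→u9→Eg (+1); total 4.
Path In→u7→u3→Eg (+1); total 5.
No residual In→Eg path; max flow = 5.
Certifying cut of size 5: {In→Eg, In→u1, In→u2, In→u9, u7→u3}.

5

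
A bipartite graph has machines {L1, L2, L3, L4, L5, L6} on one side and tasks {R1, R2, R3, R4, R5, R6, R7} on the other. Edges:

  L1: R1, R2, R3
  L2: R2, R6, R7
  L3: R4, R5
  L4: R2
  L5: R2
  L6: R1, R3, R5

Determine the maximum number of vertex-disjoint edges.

5

Unit-capacity flow: source→left, listed edges, right→sink; max matching = max flow.
Augmenting path L1→R1 (+1); matched 1.
Augmenting path L2→R2 (+1); matched 2.
Augmenting path L3→R4 (+1); matched 3.
Augmenting path L6→R3 (+1); matched 4.
Augmenting path L4→R2→L2→R6 (+1); matched 5.
No augmenting path remains; maximum matching = 5.
König certificate: {L1, L2, L3, L6, R2} is a vertex cover of size 5 (every listed pair touches it), so no matching can be larger.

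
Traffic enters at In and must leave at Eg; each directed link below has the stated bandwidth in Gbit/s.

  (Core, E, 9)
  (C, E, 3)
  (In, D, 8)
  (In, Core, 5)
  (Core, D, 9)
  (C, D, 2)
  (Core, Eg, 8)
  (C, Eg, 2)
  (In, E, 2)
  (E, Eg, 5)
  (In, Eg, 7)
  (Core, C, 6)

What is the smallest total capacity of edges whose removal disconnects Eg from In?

14

Augment In→Eg: bottleneck 7, flow now 7.
Augment In→Core→Eg: bottleneck 5, flow now 12.
Augment In→E→Eg: bottleneck 2, flow now 14.
No augmenting path remains; maximum flow = 14.
By max-flow min-cut, the minimum cut capacity equals the max flow.
In the residual graph, reachable from In: {In, D}.
Min-cut edges: In→Core (5), In→E (2), In→Eg (7); capacity 5 + 2 + 7 = 14.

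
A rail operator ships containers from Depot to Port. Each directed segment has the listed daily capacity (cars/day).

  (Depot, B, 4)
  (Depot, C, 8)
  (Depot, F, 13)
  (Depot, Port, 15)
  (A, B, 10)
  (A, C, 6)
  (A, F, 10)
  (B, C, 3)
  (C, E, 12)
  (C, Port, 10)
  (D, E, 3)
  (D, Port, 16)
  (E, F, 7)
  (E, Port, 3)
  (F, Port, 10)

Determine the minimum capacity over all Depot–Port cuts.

36

Augment Depot→Port: bottleneck 15, flow now 15.
Augment Depot→C→Port: bottleneck 8, flow now 23.
Augment Depot→F→Port: bottleneck 10, flow now 33.
Augment Depot→B→C→Port: bottleneck 2, flow now 35.
Augment Depot→B→C→E→Port: bottleneck 1, flow now 36.
No augmenting path remains; maximum flow = 36.
By max-flow min-cut, the minimum cut capacity equals the max flow.
In the residual graph, reachable from Depot: {Depot, B, F}.
Min-cut edges: Depot→C (8), Depot→Port (15), B→C (3), F→Port (10); capacity 8 + 15 + 3 + 10 = 36.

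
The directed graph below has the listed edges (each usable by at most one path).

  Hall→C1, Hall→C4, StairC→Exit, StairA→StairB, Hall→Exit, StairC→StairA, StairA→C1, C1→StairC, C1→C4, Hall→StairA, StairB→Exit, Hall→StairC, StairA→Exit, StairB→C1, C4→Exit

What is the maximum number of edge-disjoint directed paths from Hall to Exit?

Assign every edge capacity 1; by Menger, the answer equals the max flow.
Path Hall→Exit (+1); total 1.
Path Hall→StairA→Exit (+1); total 2.
Path Hall→C4→Exit (+1); total 3.
Path Hall→StairC→Exit (+1); total 4.
Path Hall→C1→StairC→StairA→StairB→Exit (+1); total 5.
No residual Hall→Exit path; max flow = 5.
Certifying cut of size 5: {Hall→C1, Hall→C4, Hall→Exit, Hall→StairA, Hall→StairC}.

5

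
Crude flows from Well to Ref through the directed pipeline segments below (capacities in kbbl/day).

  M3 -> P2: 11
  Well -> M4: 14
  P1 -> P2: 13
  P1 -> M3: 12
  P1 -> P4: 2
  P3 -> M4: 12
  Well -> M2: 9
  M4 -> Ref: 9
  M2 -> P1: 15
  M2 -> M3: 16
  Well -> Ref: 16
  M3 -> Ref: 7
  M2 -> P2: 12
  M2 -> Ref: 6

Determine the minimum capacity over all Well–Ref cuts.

34

Augment Well→Ref: bottleneck 16, flow now 16.
Augment Well→M2→Ref: bottleneck 6, flow now 22.
Augment Well→M4→Ref: bottleneck 9, flow now 31.
Augment Well→M2→M3→Ref: bottleneck 3, flow now 34.
No augmenting path remains; maximum flow = 34.
By max-flow min-cut, the minimum cut capacity equals the max flow.
In the residual graph, reachable from Well: {Well, M4}.
Min-cut edges: Well→M2 (9), Well→Ref (16), M4→Ref (9); capacity 9 + 16 + 9 = 34.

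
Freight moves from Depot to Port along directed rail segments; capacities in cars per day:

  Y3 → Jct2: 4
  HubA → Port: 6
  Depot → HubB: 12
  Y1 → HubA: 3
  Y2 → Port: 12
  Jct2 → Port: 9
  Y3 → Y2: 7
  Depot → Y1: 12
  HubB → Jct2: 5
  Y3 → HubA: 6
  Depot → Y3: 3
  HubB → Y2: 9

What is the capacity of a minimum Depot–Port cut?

18

Augment Depot→HubB→Y2→Port: bottleneck 9, flow now 9.
Augment Depot→HubB→Jct2→Port: bottleneck 3, flow now 12.
Augment Depot→Y3→Y2→Port: bottleneck 3, flow now 15.
Augment Depot→Y1→HubA→Port: bottleneck 3, flow now 18.
No augmenting path remains; maximum flow = 18.
By max-flow min-cut, the minimum cut capacity equals the max flow.
In the residual graph, reachable from Depot: {Depot, Y1}.
Min-cut edges: Depot→HubB (12), Depot→Y3 (3), Y1→HubA (3); capacity 12 + 3 + 3 = 18.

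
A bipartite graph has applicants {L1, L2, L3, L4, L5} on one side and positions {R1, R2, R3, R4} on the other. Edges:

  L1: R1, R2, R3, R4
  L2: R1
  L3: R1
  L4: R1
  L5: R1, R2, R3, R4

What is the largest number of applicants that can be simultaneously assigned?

3

Unit-capacity flow: source→left, listed edges, right→sink; max matching = max flow.
Augmenting path L1→R1 (+1); matched 1.
Augmenting path L5→R2 (+1); matched 2.
Augmenting path L2→R1→L1→R3 (+1); matched 3.
No augmenting path remains; maximum matching = 3.
König certificate: {L1, L5, R1} is a vertex cover of size 3 (every listed pair touches it), so no matching can be larger.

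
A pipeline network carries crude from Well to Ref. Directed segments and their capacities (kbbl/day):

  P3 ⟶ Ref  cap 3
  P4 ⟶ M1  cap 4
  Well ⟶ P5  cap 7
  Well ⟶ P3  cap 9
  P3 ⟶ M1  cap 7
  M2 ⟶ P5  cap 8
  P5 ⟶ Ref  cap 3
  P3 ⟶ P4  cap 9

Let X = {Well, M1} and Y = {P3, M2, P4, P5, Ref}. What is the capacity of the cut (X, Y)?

16

Edges leaving {Well, M1}: Well→P3 (9), Well→P5 (7).
Cut capacity = 9 + 7 = 16.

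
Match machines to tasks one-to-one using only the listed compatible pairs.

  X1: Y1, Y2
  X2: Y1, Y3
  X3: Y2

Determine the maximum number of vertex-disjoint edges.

3

Unit-capacity flow: source→left, listed edges, right→sink; max matching = max flow.
Augmenting path X1→Y1 (+1); matched 1.
Augmenting path X2→Y3 (+1); matched 2.
Augmenting path X3→Y2 (+1); matched 3.
No augmenting path remains; maximum matching = 3.
König certificate: {X1, X2, X3} is a vertex cover of size 3 (every listed pair touches it), so no matching can be larger.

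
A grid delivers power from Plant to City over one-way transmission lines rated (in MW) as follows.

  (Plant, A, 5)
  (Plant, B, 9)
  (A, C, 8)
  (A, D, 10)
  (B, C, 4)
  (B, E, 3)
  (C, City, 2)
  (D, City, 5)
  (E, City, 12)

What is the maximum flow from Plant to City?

10

Augment Plant→A→C→City: bottleneck 2, flow now 2.
Augment Plant→A→D→City: bottleneck 3, flow now 5.
Augment Plant→B→E→City: bottleneck 3, flow now 8.
Augment Plant→B→C→A→D→City: bottleneck 2, flow now 10. (uses reverse residual edge)
No augmenting path remains; maximum flow = 10.
In the residual graph, reachable from Plant: {Plant, B, C}.
Min-cut edges: Plant→A (5), B→E (3), C→City (2); capacity 5 + 3 + 2 = 10.
This cut is saturated, so no flow can exceed 10.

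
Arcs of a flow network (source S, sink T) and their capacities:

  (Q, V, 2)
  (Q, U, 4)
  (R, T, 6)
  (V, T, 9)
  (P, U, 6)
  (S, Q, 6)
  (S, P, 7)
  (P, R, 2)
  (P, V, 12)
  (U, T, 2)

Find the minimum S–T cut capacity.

11

Augment S→P→R→T: bottleneck 2, flow now 2.
Augment S→P→U→T: bottleneck 2, flow now 4.
Augment S→P→V→T: bottleneck 3, flow now 7.
Augment S→Q→V→T: bottleneck 2, flow now 9.
Augment S→Q→U→P→V→T: bottleneck 2, flow now 11. (uses reverse residual edge)
No augmenting path remains; maximum flow = 11.
By max-flow min-cut, the minimum cut capacity equals the max flow.
In the residual graph, reachable from S: {S, Q, U}.
Min-cut edges: S→P (7), Q→V (2), U→T (2); capacity 7 + 2 + 2 = 11.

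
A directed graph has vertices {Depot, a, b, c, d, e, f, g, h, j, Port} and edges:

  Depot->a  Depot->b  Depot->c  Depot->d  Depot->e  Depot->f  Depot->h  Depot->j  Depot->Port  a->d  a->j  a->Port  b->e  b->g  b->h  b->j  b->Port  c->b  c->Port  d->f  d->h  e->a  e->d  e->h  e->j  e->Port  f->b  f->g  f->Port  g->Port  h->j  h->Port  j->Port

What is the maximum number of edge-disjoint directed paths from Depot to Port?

Assign every edge capacity 1; by Menger, the answer equals the max flow.
Path Depot→Port (+1); total 1.
Path Depot→a→Port (+1); total 2.
Path Depot→b→Port (+1); total 3.
Path Depot→c→Port (+1); total 4.
Path Depot→e→Port (+1); total 5.
Path Depot→f→Port (+1); total 6.
Path Depot→h→Port (+1); total 7.
Path Depot→j→Port (+1); total 8.
Path Depot→d→f→g→Port (+1); total 9.
No residual Depot→Port path; max flow = 9.
Certifying cut of size 9: {Depot→Port, Depot→a, Depot→b, Depot→c, Depot→d, Depot→e, Depot→f, Depot→h, Depot→j}.

9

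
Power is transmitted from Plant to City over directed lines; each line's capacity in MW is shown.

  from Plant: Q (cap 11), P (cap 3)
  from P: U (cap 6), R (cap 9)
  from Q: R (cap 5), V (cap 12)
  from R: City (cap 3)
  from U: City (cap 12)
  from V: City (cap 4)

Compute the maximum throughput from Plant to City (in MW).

Augment Plant→P→R→City: bottleneck 3, flow now 3.
Augment Plant→Q→V→City: bottleneck 4, flow now 7.
Augment Plant→Q→R→P→U→City: bottleneck 3, flow now 10. (uses reverse residual edge)
No augmenting path remains; maximum flow = 10.
In the residual graph, reachable from Plant: {Plant, Q, R, V}.
Min-cut edges: Plant→P (3), R→City (3), V→City (4); capacity 3 + 3 + 4 = 10.
This cut is saturated, so no flow can exceed 10.

10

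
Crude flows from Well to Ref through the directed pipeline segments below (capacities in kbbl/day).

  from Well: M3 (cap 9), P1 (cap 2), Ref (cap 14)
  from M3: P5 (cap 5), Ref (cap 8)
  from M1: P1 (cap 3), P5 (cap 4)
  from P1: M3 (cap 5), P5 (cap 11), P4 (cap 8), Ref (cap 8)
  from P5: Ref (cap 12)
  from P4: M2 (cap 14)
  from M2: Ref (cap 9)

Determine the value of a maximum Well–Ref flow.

Augment Well→Ref: bottleneck 14, flow now 14.
Augment Well→M3→Ref: bottleneck 8, flow now 22.
Augment Well→P1→Ref: bottleneck 2, flow now 24.
Augment Well→M3→P5→Ref: bottleneck 1, flow now 25.
No augmenting path remains; maximum flow = 25.
In the residual graph, reachable from Well: {Well}.
Min-cut edges: Well→M3 (9), Well→P1 (2), Well→Ref (14); capacity 9 + 2 + 14 = 25.
This cut is saturated, so no flow can exceed 25.

25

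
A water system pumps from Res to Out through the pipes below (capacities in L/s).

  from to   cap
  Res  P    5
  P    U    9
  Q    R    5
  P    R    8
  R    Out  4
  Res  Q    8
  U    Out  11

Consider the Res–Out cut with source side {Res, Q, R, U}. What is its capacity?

Edges leaving {Res, Q, R, U}: Res→P (5), R→Out (4), U→Out (11).
Cut capacity = 5 + 4 + 11 = 20.

20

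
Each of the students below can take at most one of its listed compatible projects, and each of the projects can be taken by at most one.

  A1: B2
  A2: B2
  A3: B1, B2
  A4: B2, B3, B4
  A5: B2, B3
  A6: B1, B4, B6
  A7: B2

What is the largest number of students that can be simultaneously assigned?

Unit-capacity flow: source→left, listed edges, right→sink; max matching = max flow.
Augmenting path A1→B2 (+1); matched 1.
Augmenting path A3→B1 (+1); matched 2.
Augmenting path A4→B3 (+1); matched 3.
Augmenting path A6→B4 (+1); matched 4.
Augmenting path A5→B3→A4→B4→A6→B6 (+1); matched 5.
No augmenting path remains; maximum matching = 5.
König certificate: {A3, A4, A5, A6, B2} is a vertex cover of size 5 (every listed pair touches it), so no matching can be larger.

5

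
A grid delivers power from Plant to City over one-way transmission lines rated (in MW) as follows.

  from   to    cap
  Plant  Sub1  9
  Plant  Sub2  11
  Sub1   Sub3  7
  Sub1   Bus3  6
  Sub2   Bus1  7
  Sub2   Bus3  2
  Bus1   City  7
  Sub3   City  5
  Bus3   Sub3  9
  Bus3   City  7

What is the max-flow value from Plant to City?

Augment Plant→Sub1→Sub3→City: bottleneck 5, flow now 5.
Augment Plant→Sub1→Bus3→City: bottleneck 4, flow now 9.
Augment Plant→Sub2→Bus1→City: bottleneck 7, flow now 16.
Augment Plant→Sub2→Bus3→City: bottleneck 2, flow now 18.
No augmenting path remains; maximum flow = 18.
In the residual graph, reachable from Plant: {Plant, Sub2}.
Min-cut edges: Plant→Sub1 (9), Sub2→Bus1 (7), Sub2→Bus3 (2); capacity 9 + 7 + 2 = 18.
This cut is saturated, so no flow can exceed 18.

18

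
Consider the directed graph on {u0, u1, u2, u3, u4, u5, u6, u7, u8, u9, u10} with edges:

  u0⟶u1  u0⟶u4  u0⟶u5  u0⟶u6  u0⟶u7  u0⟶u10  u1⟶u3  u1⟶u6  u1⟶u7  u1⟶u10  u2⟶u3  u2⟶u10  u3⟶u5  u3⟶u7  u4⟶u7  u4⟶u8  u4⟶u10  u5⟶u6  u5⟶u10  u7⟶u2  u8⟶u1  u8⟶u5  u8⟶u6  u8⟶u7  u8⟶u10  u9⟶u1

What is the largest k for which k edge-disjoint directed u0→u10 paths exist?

5

Assign every edge capacity 1; by Menger, the answer equals the max flow.
Path u0→u10 (+1); total 1.
Path u0→u1→u10 (+1); total 2.
Path u0→u4→u10 (+1); total 3.
Path u0→u5→u10 (+1); total 4.
Path u0→u7→u2→u10 (+1); total 5.
No residual u0→u10 path; max flow = 5.
Certifying cut of size 5: {u0→u1, u0→u10, u0→u4, u0→u5, u0→u7}.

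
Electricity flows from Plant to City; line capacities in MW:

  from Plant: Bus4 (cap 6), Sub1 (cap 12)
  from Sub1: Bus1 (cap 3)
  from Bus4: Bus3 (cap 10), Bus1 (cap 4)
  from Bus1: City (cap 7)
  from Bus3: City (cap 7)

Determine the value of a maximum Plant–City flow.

Augment Plant→Sub1→Bus1→City: bottleneck 3, flow now 3.
Augment Plant→Bus4→Bus1→City: bottleneck 4, flow now 7.
Augment Plant→Bus4→Bus3→City: bottleneck 2, flow now 9.
No augmenting path remains; maximum flow = 9.
In the residual graph, reachable from Plant: {Plant, Sub1}.
Min-cut edges: Plant→Bus4 (6), Sub1→Bus1 (3); capacity 6 + 3 = 9.
This cut is saturated, so no flow can exceed 9.

9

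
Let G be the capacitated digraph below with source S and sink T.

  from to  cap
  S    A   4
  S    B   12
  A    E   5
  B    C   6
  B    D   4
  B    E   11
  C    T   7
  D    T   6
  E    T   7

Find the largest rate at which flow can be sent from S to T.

Augment S→A→E→T: bottleneck 4, flow now 4.
Augment S→B→C→T: bottleneck 6, flow now 10.
Augment S→B→D→T: bottleneck 4, flow now 14.
Augment S→B→E→T: bottleneck 2, flow now 16.
No augmenting path remains; maximum flow = 16.
In the residual graph, reachable from S: {S}.
Min-cut edges: S→A (4), S→B (12); capacity 4 + 12 = 16.
This cut is saturated, so no flow can exceed 16.

16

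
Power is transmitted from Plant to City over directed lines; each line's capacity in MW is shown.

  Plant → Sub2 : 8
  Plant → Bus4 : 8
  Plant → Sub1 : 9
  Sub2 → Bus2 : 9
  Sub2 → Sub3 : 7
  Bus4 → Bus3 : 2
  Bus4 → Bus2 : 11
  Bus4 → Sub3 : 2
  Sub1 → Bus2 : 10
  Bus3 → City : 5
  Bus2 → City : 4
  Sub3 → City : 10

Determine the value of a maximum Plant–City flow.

Augment Plant→Sub2→Bus2→City: bottleneck 4, flow now 4.
Augment Plant→Sub2→Sub3→City: bottleneck 4, flow now 8.
Augment Plant→Bus4→Bus3→City: bottleneck 2, flow now 10.
Augment Plant→Bus4→Sub3→City: bottleneck 2, flow now 12.
Augment Plant→Bus4→Bus2→Sub2→Sub3→City: bottleneck 3, flow now 15. (uses reverse residual edge)
No augmenting path remains; maximum flow = 15.
In the residual graph, reachable from Plant: {Plant, Sub2, Bus4, Sub1, Bus2}.
Min-cut edges: Sub2→Sub3 (7), Bus4→Bus3 (2), Bus4→Sub3 (2), Bus2→City (4); capacity 7 + 2 + 2 + 4 = 15.
This cut is saturated, so no flow can exceed 15.

15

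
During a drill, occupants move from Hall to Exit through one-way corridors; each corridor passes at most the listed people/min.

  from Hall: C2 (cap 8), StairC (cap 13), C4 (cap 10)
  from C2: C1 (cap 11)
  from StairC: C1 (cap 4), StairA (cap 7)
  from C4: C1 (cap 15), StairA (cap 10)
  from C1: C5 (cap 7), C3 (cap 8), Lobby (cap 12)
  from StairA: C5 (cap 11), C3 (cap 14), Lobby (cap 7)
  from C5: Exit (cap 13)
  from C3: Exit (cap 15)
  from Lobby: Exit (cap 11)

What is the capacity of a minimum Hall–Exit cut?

Augment Hall→C2→C1→C5→Exit: bottleneck 7, flow now 7.
Augment Hall→C2→C1→C3→Exit: bottleneck 1, flow now 8.
Augment Hall→StairC→C1→C3→Exit: bottleneck 4, flow now 12.
Augment Hall→StairC→StairA→C5→Exit: bottleneck 6, flow now 18.
Augment Hall→StairC→StairA→C3→Exit: bottleneck 1, flow now 19.
Augment Hall→C4→C1→C3→Exit: bottleneck 3, flow now 22.
Augment Hall→C4→C1→Lobby→Exit: bottleneck 7, flow now 29.
No augmenting path remains; maximum flow = 29.
By max-flow min-cut, the minimum cut capacity equals the max flow.
In the residual graph, reachable from Hall: {Hall, StairC}.
Min-cut edges: Hall→C2 (8), Hall→C4 (10), StairC→C1 (4), StairC→StairA (7); capacity 8 + 10 + 4 + 7 = 29.

29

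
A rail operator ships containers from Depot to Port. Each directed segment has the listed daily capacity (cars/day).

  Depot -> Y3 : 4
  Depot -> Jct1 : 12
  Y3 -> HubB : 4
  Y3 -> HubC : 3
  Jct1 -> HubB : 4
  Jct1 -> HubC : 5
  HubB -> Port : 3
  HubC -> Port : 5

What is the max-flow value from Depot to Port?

Augment Depot→Y3→HubB→Port: bottleneck 3, flow now 3.
Augment Depot→Y3→HubC→Port: bottleneck 1, flow now 4.
Augment Depot→Jct1→HubC→Port: bottleneck 4, flow now 8.
No augmenting path remains; maximum flow = 8.
In the residual graph, reachable from Depot: {Depot, Y3, Jct1, HubB, HubC}.
Min-cut edges: HubB→Port (3), HubC→Port (5); capacity 3 + 5 = 8.
This cut is saturated, so no flow can exceed 8.

8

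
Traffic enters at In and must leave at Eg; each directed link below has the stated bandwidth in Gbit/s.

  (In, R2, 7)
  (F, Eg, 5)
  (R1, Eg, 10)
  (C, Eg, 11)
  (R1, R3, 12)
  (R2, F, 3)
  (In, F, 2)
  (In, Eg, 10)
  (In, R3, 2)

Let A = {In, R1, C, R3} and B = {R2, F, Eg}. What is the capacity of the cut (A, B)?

Edges leaving {In, R1, C, R3}: In→R2 (7), In→F (2), In→Eg (10), R1→Eg (10), C→Eg (11).
Cut capacity = 7 + 2 + 10 + 10 + 11 = 40.

40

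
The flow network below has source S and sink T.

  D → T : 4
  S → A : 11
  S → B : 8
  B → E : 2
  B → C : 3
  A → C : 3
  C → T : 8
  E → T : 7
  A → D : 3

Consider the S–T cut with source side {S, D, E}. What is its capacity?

30

Edges leaving {S, D, E}: S→A (11), S→B (8), D→T (4), E→T (7).
Cut capacity = 11 + 8 + 4 + 7 = 30.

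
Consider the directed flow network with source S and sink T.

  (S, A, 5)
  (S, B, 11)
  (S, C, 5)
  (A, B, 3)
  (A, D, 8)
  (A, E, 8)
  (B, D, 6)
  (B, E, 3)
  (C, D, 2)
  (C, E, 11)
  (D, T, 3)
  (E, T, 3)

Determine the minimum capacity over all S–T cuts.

6

Augment S→A→D→T: bottleneck 3, flow now 3.
Augment S→A→E→T: bottleneck 2, flow now 5.
Augment S→B→E→T: bottleneck 1, flow now 6.
No augmenting path remains; maximum flow = 6.
By max-flow min-cut, the minimum cut capacity equals the max flow.
In the residual graph, reachable from S: {S, A, B, C, D, E}.
Min-cut edges: D→T (3), E→T (3); capacity 3 + 3 = 6.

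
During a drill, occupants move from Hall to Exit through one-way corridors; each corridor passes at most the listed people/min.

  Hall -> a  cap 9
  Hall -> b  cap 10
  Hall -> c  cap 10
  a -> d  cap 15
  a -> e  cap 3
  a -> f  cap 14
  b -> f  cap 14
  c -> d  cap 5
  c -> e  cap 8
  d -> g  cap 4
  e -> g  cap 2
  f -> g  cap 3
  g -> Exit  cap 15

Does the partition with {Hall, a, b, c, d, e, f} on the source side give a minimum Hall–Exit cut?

Given cut capacity: 4 + 2 + 3 = 9.
Augment Hall→a→d→g→Exit: bottleneck 4, flow now 4.
Augment Hall→a→e→g→Exit: bottleneck 2, flow now 6.
Augment Hall→a→f→g→Exit: bottleneck 3, flow now 9.
No augmenting path remains; maximum flow = 9.
Cut capacity 9 equals the max flow, so it is a minimum cut.

Yes — it is a minimum cut (capacity 9).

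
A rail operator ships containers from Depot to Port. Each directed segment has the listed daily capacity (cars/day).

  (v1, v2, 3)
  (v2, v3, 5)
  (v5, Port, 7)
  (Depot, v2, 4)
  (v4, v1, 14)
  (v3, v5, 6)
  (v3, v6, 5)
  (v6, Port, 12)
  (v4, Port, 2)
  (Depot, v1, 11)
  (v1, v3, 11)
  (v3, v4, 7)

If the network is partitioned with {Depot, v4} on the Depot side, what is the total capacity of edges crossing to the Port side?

Edges leaving {Depot, v4}: Depot→v1 (11), Depot→v2 (4), v4→v1 (14), v4→Port (2).
Cut capacity = 11 + 4 + 14 + 2 = 31.

31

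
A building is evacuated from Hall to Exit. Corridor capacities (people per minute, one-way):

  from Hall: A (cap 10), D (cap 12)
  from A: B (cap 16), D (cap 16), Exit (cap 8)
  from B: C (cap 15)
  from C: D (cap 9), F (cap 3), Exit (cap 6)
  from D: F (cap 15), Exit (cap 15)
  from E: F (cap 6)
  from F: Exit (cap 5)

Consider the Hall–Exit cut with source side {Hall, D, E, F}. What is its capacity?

30

Edges leaving {Hall, D, E, F}: Hall→A (10), D→Exit (15), F→Exit (5).
Cut capacity = 10 + 15 + 5 = 30.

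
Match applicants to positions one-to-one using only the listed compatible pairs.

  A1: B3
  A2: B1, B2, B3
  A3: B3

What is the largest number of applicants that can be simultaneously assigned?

Unit-capacity flow: source→left, listed edges, right→sink; max matching = max flow.
Augmenting path A1→B3 (+1); matched 1.
Augmenting path A2→B1 (+1); matched 2.
No augmenting path remains; maximum matching = 2.
König certificate: {A2, B3} is a vertex cover of size 2 (every listed pair touches it), so no matching can be larger.

2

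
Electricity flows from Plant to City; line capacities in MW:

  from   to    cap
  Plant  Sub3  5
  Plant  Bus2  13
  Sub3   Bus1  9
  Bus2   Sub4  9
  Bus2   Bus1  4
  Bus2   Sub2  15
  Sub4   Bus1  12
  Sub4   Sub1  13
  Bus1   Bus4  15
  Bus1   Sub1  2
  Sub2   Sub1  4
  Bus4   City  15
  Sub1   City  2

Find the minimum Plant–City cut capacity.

17

Augment Plant→Sub3→Bus1→Bus4→City: bottleneck 5, flow now 5.
Augment Plant→Bus2→Sub4→Sub1→City: bottleneck 2, flow now 7.
Augment Plant→Bus2→Bus1→Bus4→City: bottleneck 4, flow now 11.
Augment Plant→Bus2→Sub4→Bus1→Bus4→City: bottleneck 6, flow now 17.
No augmenting path remains; maximum flow = 17.
By max-flow min-cut, the minimum cut capacity equals the max flow.
In the residual graph, reachable from Plant: {Plant, Sub3, Bus2, Sub4, Bus1, Sub2, Sub1}.
Min-cut edges: Bus1→Bus4 (15), Sub1→City (2); capacity 15 + 2 = 17.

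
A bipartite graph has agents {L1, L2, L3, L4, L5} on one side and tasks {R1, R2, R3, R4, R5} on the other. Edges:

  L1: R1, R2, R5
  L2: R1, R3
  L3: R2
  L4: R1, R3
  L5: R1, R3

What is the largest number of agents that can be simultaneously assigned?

4

Unit-capacity flow: source→left, listed edges, right→sink; max matching = max flow.
Augmenting path L1→R1 (+1); matched 1.
Augmenting path L2→R3 (+1); matched 2.
Augmenting path L3→R2 (+1); matched 3.
Augmenting path L4→R1→L1→R5 (+1); matched 4.
No augmenting path remains; maximum matching = 4.
König certificate: {L1, L3, R1, R3} is a vertex cover of size 4 (every listed pair touches it), so no matching can be larger.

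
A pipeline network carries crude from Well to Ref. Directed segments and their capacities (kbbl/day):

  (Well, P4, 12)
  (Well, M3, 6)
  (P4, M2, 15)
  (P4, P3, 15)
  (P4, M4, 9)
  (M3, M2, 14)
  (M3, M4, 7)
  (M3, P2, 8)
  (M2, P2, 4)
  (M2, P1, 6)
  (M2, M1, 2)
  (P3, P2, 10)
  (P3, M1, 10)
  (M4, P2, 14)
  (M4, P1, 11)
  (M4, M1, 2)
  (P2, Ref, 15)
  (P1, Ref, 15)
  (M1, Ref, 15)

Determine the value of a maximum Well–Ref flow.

18

Augment Well→M3→P2→Ref: bottleneck 6, flow now 6.
Augment Well→P4→M2→P2→Ref: bottleneck 4, flow now 10.
Augment Well→P4→M2→P1→Ref: bottleneck 6, flow now 16.
Augment Well→P4→M2→M1→Ref: bottleneck 2, flow now 18.
No augmenting path remains; maximum flow = 18.
In the residual graph, reachable from Well: {Well}.
Min-cut edges: Well→P4 (12), Well→M3 (6); capacity 12 + 6 = 18.
This cut is saturated, so no flow can exceed 18.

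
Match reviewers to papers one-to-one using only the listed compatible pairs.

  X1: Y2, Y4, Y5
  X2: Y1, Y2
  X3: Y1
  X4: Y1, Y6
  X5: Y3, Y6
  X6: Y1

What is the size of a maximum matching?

5

Unit-capacity flow: source→left, listed edges, right→sink; max matching = max flow.
Augmenting path X1→Y2 (+1); matched 1.
Augmenting path X2→Y1 (+1); matched 2.
Augmenting path X4→Y6 (+1); matched 3.
Augmenting path X5→Y3 (+1); matched 4.
Augmenting path X3→Y1→X2→Y2→X1→Y4 (+1); matched 5.
No augmenting path remains; maximum matching = 5.
König certificate: {X1, X2, X4, X5, Y1} is a vertex cover of size 5 (every listed pair touches it), so no matching can be larger.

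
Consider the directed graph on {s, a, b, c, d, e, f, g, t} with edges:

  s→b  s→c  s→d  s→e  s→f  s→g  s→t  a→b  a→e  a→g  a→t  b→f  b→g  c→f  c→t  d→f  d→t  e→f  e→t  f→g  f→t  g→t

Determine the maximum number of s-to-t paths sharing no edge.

Assign every edge capacity 1; by Menger, the answer equals the max flow.
Path s→t (+1); total 1.
Path s→c→t (+1); total 2.
Path s→d→t (+1); total 3.
Path s→e→t (+1); total 4.
Path s→f→t (+1); total 5.
Path s→g→t (+1); total 6.
No residual s→t path; max flow = 6.
Certifying cut of size 6: {f→t, g→t, s→c, s→d, s→e, s→t}.

6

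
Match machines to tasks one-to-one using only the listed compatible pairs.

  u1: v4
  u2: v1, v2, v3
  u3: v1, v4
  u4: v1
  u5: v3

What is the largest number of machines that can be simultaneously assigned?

4

Unit-capacity flow: source→left, listed edges, right→sink; max matching = max flow.
Augmenting path u1→v4 (+1); matched 1.
Augmenting path u2→v1 (+1); matched 2.
Augmenting path u5→v3 (+1); matched 3.
Augmenting path u3→v1→u2→v2 (+1); matched 4.
No augmenting path remains; maximum matching = 4.
König certificate: {u2, u5, v1, v4} is a vertex cover of size 4 (every listed pair touches it), so no matching can be larger.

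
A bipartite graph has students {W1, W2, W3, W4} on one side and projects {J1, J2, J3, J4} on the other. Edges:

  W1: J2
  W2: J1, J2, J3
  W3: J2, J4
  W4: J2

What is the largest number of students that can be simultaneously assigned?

3

Unit-capacity flow: source→left, listed edges, right→sink; max matching = max flow.
Augmenting path W1→J2 (+1); matched 1.
Augmenting path W2→J1 (+1); matched 2.
Augmenting path W3→J4 (+1); matched 3.
No augmenting path remains; maximum matching = 3.
König certificate: {W2, W3, J2} is a vertex cover of size 3 (every listed pair touches it), so no matching can be larger.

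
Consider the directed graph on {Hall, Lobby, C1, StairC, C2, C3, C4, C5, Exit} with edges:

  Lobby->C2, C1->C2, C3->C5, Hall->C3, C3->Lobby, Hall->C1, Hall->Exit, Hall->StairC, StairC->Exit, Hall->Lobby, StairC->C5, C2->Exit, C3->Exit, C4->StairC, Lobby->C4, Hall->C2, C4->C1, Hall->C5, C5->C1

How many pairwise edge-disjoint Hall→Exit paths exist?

4

Assign every edge capacity 1; by Menger, the answer equals the max flow.
Path Hall→Exit (+1); total 1.
Path Hall→StairC→Exit (+1); total 2.
Path Hall→C2→Exit (+1); total 3.
Path Hall→C3→Exit (+1); total 4.
No residual Hall→Exit path; max flow = 4.
Certifying cut of size 4: {C2→Exit, Hall→C3, Hall→Exit, StairC→Exit}.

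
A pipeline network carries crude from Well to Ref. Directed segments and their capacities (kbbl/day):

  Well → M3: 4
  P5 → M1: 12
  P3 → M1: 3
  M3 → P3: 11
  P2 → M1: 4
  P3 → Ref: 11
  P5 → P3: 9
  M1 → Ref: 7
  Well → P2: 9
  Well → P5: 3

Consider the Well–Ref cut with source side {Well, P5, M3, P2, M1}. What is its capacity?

27

Edges leaving {Well, P5, M3, P2, M1}: P5→P3 (9), M3→P3 (11), M1→Ref (7).
Cut capacity = 9 + 11 + 7 = 27.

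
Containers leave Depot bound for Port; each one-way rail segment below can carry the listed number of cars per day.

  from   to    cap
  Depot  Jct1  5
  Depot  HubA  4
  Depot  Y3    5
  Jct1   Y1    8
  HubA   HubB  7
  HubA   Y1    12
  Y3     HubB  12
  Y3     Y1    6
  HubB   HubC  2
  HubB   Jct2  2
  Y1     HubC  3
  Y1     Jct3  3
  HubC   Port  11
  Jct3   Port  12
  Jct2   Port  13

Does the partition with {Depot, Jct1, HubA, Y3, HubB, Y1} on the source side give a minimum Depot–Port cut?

Yes — it is a minimum cut (capacity 10).

Given cut capacity: 2 + 2 + 3 + 3 = 10.
Augment Depot→Jct1→Y1→HubC→Port: bottleneck 3, flow now 3.
Augment Depot→Jct1→Y1→Jct3→Port: bottleneck 2, flow now 5.
Augment Depot→HubA→HubB→HubC→Port: bottleneck 2, flow now 7.
Augment Depot→HubA→HubB→Jct2→Port: bottleneck 2, flow now 9.
Augment Depot→Y3→Y1→Jct3→Port: bottleneck 1, flow now 10.
No augmenting path remains; maximum flow = 10.
Cut capacity 10 equals the max flow, so it is a minimum cut.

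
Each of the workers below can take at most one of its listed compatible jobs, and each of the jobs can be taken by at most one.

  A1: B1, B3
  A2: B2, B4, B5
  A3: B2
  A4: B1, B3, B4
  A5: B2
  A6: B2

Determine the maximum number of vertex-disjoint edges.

Unit-capacity flow: source→left, listed edges, right→sink; max matching = max flow.
Augmenting path A1→B1 (+1); matched 1.
Augmenting path A2→B2 (+1); matched 2.
Augmenting path A4→B3 (+1); matched 3.
Augmenting path A3→B2→A2→B4 (+1); matched 4.
No augmenting path remains; maximum matching = 4.
König certificate: {A1, A2, A4, B2} is a vertex cover of size 4 (every listed pair touches it), so no matching can be larger.

4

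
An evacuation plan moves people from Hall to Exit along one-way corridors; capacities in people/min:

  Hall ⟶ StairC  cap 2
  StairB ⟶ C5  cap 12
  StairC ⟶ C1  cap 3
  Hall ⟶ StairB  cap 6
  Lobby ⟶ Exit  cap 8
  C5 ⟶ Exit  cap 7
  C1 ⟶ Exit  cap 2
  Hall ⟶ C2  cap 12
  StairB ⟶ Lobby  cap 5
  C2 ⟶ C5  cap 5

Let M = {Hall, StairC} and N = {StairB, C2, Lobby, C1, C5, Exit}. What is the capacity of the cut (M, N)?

21

Edges leaving {Hall, StairC}: Hall→StairB (6), Hall→C2 (12), StairC→C1 (3).
Cut capacity = 6 + 12 + 3 = 21.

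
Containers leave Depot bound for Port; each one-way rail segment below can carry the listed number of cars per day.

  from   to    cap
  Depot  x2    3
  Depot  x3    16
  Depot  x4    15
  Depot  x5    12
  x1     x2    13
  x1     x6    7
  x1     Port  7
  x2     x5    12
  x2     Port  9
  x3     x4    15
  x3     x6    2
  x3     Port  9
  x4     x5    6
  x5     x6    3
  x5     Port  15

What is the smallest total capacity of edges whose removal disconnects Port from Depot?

Augment Depot→x2→Port: bottleneck 3, flow now 3.
Augment Depot→x3→Port: bottleneck 9, flow now 12.
Augment Depot→x5→Port: bottleneck 12, flow now 24.
Augment Depot→x4→x5→Port: bottleneck 3, flow now 27.
No augmenting path remains; maximum flow = 27.
By max-flow min-cut, the minimum cut capacity equals the max flow.
In the residual graph, reachable from Depot: {Depot, x3, x4, x5, x6}.
Min-cut edges: Depot→x2 (3), x3→Port (9), x5→Port (15); capacity 3 + 9 + 15 = 27.

27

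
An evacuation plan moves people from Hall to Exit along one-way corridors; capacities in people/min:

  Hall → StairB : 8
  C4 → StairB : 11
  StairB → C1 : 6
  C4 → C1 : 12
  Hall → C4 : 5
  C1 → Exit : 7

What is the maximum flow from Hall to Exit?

Augment Hall→C4→C1→Exit: bottleneck 5, flow now 5.
Augment Hall→StairB→C1→Exit: bottleneck 2, flow now 7.
No augmenting path remains; maximum flow = 7.
In the residual graph, reachable from Hall: {Hall, C4, StairB, C1}.
Min-cut edges: C1→Exit (7); capacity 7 = 7.
This cut is saturated, so no flow can exceed 7.

7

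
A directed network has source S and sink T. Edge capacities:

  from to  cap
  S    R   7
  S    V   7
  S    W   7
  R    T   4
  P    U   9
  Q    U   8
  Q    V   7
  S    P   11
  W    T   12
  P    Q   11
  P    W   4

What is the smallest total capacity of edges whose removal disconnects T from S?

15

Augment S→R→T: bottleneck 4, flow now 4.
Augment S→W→T: bottleneck 7, flow now 11.
Augment S→P→W→T: bottleneck 4, flow now 15.
No augmenting path remains; maximum flow = 15.
By max-flow min-cut, the minimum cut capacity equals the max flow.
In the residual graph, reachable from S: {S, P, Q, R, U, V}.
Min-cut edges: S→W (7), P→W (4), R→T (4); capacity 7 + 4 + 4 = 15.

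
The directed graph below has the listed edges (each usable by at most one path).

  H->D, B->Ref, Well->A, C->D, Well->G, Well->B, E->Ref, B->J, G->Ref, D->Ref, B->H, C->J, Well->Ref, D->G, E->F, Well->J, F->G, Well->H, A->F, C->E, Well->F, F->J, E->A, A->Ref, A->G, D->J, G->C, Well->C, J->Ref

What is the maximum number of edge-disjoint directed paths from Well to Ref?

7

Assign every edge capacity 1; by Menger, the answer equals the max flow.
Path Well→Ref (+1); total 1.
Path Well→A→Ref (+1); total 2.
Path Well→B→Ref (+1); total 3.
Path Well→G→Ref (+1); total 4.
Path Well→J→Ref (+1); total 5.
Path Well→C→D→Ref (+1); total 6.
Path Well→F→G→C→E→Ref (+1); total 7.
No residual Well→Ref path; max flow = 7.
Certifying cut of size 7: {C→E, D→Ref, G→Ref, J→Ref, Well→A, Well→B, Well→Ref}.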